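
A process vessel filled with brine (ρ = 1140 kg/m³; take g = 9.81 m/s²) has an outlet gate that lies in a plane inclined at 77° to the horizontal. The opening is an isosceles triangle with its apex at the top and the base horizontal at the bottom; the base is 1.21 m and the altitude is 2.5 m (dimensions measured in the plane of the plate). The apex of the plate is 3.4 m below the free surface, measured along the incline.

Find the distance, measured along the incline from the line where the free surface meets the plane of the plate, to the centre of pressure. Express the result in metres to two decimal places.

y_p = 5.14 m

γ = ρg = 1140 × 9.81 / 1000 = 11.1834 kN/m³.
Let θ = 77° be the plate's angle to the horizontal; measure y along the incline from where the plane meets the free surface. Vertical depth h = y·sinθ with sinθ = 0.974370.
With the apex up, the centroid sits 2h/3 = 2 × 2.5/3 = 1.66667 m below the apex, so y_c = 3.4 + 1.66667 = 5.06667 m and h_c = 5.06667 × 0.974370 = 4.93681 m.
A = ½ × 1.21 × 2.5 = 1.5125 m².
Resultant F = γ·h_c·A = 11.1834 × 4.93681 × 1.5125 = 83.5056 kN.
I_c = b·h³/36 = 1.21 × 2.5³/36 = 0.525174 m⁴.
Centre of pressure: y_p = y_c + I_c/(y_c·A) = 5.06667 + 0.525174/(5.06667 × 1.5125) = 5.06667 + 0.0685307 = 5.1352 m along the plane.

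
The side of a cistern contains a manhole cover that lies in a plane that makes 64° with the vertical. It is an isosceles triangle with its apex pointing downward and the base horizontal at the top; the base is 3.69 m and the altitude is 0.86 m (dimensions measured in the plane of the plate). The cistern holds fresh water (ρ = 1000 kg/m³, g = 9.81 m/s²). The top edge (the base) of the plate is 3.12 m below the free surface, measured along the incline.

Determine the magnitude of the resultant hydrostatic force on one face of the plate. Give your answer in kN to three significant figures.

F ≈ 23.2 kN

γ = ρg = 1000 × 9.81 = 9810 N/m³ = 9.81 kN/m³.
The plate makes 64° with the vertical, i.e. θ = 90° − 64° = 26° to the horizontal. Measuring y along the incline from the free-surface line, vertical depth h = y·sinθ with sinθ = 0.438371.
With the apex down, the centroid sits h/3 = 0.86/3 = 0.286667 m below the base (the top edge), so y_c = 3.12 + 0.286667 = 3.40667 m and h_c = 3.40667 × 0.438371 = 1.49339 m.
A = ½ × 3.69 × 0.86 = 1.5867 m².
Resultant F = γ·h_c·A = 9.81 × 1.49339 × 1.5867 = 23.2454 kN.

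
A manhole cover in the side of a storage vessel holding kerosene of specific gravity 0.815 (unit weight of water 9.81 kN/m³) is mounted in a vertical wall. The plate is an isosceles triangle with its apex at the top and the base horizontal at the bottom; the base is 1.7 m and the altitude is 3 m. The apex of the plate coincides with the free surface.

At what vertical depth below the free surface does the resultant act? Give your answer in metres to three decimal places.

γ = 0.815 × 9.81 = 7.99515 kN/m³.
With the apex up, the centroid sits 2h/3 = 2 × 3/3 = 2 m below the apex, so the centroid depth is h_c = 2 m.
A = ½ × 1.7 × 3 = 2.55 m².
Resultant F = γ·h_c·A = 7.99515 × 2 × 2.55 = 40.7753 kN.
I_c = b·h³/36 = 1.7 × 3³/36 = 1.275 m⁴.
Centre of pressure: y_p = y_c + I_c/(y_c·A) = 2 + 1.275/(2 × 2.55) = 2 + 0.25 = 2.25 m along the plane.

h_p = 2.250 m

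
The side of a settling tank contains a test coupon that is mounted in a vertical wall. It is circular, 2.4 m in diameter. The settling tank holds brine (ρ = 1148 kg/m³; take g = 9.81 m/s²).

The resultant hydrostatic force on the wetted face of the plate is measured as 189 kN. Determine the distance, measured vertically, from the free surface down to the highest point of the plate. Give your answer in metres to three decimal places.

d_top ≈ 2.510 m

γ = ρg = 1148 × 9.81 / 1000 = 11.26188 kN/m³.
A = π(1.2)² = 4.52389 m².
From F = γ·h_c·A, the centroid depth is h_c = 189/(11.26188 × 4.52389) = 3.7097 m.
The centroid is at the centre, 1.2 m below the top of the plate, so the highest point sits at h_top = 3.7097 − 1.2 = 2.5097 m below the surface.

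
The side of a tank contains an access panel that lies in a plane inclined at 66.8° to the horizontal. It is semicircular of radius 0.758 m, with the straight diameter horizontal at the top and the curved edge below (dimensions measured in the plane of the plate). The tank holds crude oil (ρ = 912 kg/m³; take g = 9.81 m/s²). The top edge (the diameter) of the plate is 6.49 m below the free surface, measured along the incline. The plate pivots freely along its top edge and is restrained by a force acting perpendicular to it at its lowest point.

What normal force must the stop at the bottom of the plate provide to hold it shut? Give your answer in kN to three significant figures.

γ = ρg = 912 × 9.81 / 1000 = 8.94672 kN/m³.
Let θ = 66.8° be the plate's angle to the horizontal; measure y along the incline from where the plane meets the free surface. Vertical depth h = y·sinθ with sinθ = 0.919135.
The centroid of a semicircle lies 4r/(3π) = 0.321705 m from the diameter, here below the top edge, so y_c = 6.49 + 0.321705 = 6.8117 m and h_c = 6.8117 × 0.919135 = 6.26087 m.
A = πr²/2 = π × 0.758²/2 = 0.902523 m².
Resultant F = γ·h_c·A = 8.94672 × 6.26087 × 0.902523 = 50.5541 kN.
I_c = (π/8 − 8/(9π))·r⁴ = 0.109757 × 0.758⁴ = 0.0362334 m⁴.
Centre of pressure: y_p = y_c + I_c/(y_c·A) = 6.8117 + 0.0362334/(6.8117 × 0.902523) = 6.8117 + 0.0058938 = 6.81759 m along the plane.
The resultant acts 0.321705 + 0.0058938 = 0.327599 m (along the plate) below the hinge at the top edge, so the moment about the hinge is M = F × 0.327599 = 50.5541 × 0.327599 = 16.5615 kN·m.
A normal force at the bottom, 0.758 m from the hinge, must supply this moment: P = 16.5615/0.758 = 21.8489 kN.

P ≈ 21.8 kN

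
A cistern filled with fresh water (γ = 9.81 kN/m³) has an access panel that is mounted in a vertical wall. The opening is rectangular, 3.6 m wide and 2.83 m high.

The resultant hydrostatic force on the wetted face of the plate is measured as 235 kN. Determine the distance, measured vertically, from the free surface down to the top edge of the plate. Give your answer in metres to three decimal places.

γ = 9.81 kN/m³.
A = 3.6 × 2.83 = 10.188 m².
From F = γ·h_c·A, the centroid depth is h_c = 235/(9.81 × 10.188) = 2.35131 m.
The centroid lies 2.83/2 = 1.415 m below the top edge, so the top edge sits at h_top = 2.35131 − 1.415 = 0.93631 m below the surface.

d_top ≈ 0.936 m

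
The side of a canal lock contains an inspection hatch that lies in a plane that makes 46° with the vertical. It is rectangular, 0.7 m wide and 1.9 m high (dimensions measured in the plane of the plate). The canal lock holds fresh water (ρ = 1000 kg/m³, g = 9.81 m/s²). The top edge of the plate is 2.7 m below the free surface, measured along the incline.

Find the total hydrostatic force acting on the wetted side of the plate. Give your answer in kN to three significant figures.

γ = ρg = 1000 × 9.81 = 9810 N/m³ = 9.81 kN/m³.
The plate makes 46° with the vertical, i.e. θ = 90° − 46° = 44° to the horizontal. Measuring y along the incline from the free-surface line, vertical depth h = y·sinθ with sinθ = 0.694658.
The centroid lies 1.9/2 = 0.95 m below the top edge, so y_c = 2.7 + 0.95 = 3.65 m and h_c = 3.65 × 0.694658 = 2.5355 m.
A = 0.7 × 1.9 = 1.33 m².
Resultant F = γ·h_c·A = 9.81 × 2.5355 × 1.33 = 33.0814 kN.

F ≈ 33.1 kN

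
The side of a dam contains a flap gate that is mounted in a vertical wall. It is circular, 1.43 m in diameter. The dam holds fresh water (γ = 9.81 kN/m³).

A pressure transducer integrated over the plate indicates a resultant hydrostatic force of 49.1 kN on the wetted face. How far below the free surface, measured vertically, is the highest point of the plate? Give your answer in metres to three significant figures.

d_top ≈ 2.40 m

γ = 9.81 kN/m³.
A = π(0.715)² = 1.60606 m².
From F = γ·h_c·A, the centroid depth is h_c = 49.1/(9.81 × 1.60606) = 3.11638 m.
The centroid is at the centre, 0.715 m below the top of the plate, so the highest point sits at h_top = 3.11638 − 0.715 = 2.40138 m below the surface.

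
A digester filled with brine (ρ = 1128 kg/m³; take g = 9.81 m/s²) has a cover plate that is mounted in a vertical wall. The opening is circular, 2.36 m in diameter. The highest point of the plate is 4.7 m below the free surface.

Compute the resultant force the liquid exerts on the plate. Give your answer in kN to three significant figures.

γ = ρg = 1128 × 9.81 / 1000 = 11.06568 kN/m³.
The centroid is at the centre, 1.18 m below the top of the plate, so the centroid depth is h_c = 4.7 + 1.18 = 5.88 m.
A = π(1.18)² = 4.37435 m².
Resultant F = γ·h_c·A = 11.06568 × 5.88 × 4.37435 = 284.622 kN.

F ≈ 285 kN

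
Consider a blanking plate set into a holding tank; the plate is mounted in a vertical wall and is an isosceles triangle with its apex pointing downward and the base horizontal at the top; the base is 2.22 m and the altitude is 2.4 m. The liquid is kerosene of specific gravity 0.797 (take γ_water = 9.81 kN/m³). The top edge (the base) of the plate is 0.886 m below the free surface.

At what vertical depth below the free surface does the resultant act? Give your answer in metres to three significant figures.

h_p = 1.88 m

γ = 0.797 × 9.81 = 7.81857 kN/m³.
With the apex down, the centroid sits h/3 = 2.4/3 = 0.8 m below the base (the top edge), so the centroid depth is h_c = 0.886 + 0.8 = 1.686 m.
A = ½ × 2.22 × 2.4 = 2.664 m².
Resultant F = γ·h_c·A = 7.81857 × 1.686 × 2.664 = 35.1171 kN.
I_c = b·h³/36 = 2.22 × 2.4³/36 = 0.85248 m⁴.
Centre of pressure: y_p = y_c + I_c/(y_c·A) = 1.686 + 0.85248/(1.686 × 2.664) = 1.686 + 0.189798 = 1.8758 m along the plane.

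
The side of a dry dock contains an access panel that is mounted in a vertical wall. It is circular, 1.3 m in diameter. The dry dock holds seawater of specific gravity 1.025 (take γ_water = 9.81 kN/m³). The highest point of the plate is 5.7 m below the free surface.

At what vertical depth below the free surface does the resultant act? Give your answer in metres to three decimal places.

γ = 1.025 × 9.81 = 10.05525 kN/m³.
The centroid is at the centre, 0.65 m below the top of the plate, so the centroid depth is h_c = 5.7 + 0.65 = 6.35 m.
A = π(0.65)² = 1.32732 m².
Resultant F = γ·h_c·A = 10.05525 × 6.35 × 1.32732 = 84.7505 kN.
I_c = πr⁴/4 = π × 0.65⁴/4 = 0.140198 m⁴.
Centre of pressure: y_p = y_c + I_c/(y_c·A) = 6.35 + 0.140198/(6.35 × 1.32732) = 6.35 + 0.0166338 = 6.36663 m along the plane.

h_p = 6.367 m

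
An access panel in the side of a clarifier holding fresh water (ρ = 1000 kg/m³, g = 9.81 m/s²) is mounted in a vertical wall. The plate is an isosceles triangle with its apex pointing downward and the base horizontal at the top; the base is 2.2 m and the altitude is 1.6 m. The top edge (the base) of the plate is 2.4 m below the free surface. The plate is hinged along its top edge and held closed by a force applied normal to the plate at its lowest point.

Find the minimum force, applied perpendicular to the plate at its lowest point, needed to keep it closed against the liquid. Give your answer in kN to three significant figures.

P ≈ 18.4 kN

γ = ρg = 1000 × 9.81 = 9810 N/m³ = 9.81 kN/m³.
With the apex down, the centroid sits h/3 = 1.6/3 = 0.533333 m below the base (the top edge), so the centroid depth is h_c = 2.4 + 0.533333 = 2.93333 m.
A = ½ × 2.2 × 1.6 = 1.76 m².
Resultant F = γ·h_c·A = 9.81 × 2.93333 × 1.76 = 50.6457 kN.
I_c = b·h³/36 = 2.2 × 1.6³/36 = 0.250311 m⁴.
Centre of pressure: y_p = y_c + I_c/(y_c·A) = 2.93333 + 0.250311/(2.93333 × 1.76) = 2.93333 + 0.0484849 = 2.98181 m along the plane.
The resultant acts 0.533333 + 0.0484849 = 0.581818 m (along the plate) below the hinge at the top edge, so the moment about the hinge is M = F × 0.581818 = 50.6457 × 0.581818 = 29.4666 kN·m.
A normal force at the bottom, 1.6 m from the hinge, must supply this moment: P = 29.4666/1.6 = 18.4166 kN.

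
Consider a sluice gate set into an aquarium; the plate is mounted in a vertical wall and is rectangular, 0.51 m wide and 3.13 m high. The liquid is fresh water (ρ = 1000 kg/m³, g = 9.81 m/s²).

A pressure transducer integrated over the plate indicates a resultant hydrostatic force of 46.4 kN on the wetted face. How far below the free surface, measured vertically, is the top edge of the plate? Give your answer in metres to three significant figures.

d_top ≈ 1.40 m

γ = ρg = 1000 × 9.81 = 9810 N/m³ = 9.81 kN/m³.
A = 0.51 × 3.13 = 1.5963 m².
From F = γ·h_c·A, the centroid depth is h_c = 46.4/(9.81 × 1.5963) = 2.96302 m.
The centroid lies 3.13/2 = 1.565 m below the top edge, so the top edge sits at h_top = 2.96302 − 1.565 = 1.39802 m below the surface.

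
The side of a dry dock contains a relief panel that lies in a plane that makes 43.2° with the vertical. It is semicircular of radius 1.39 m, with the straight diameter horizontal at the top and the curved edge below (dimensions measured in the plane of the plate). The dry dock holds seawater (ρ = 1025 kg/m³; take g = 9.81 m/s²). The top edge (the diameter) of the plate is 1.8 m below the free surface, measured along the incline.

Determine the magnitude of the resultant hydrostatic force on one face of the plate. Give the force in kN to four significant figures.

F ≈ 53.17 kN

γ = ρg = 1025 × 9.81 / 1000 = 10.05525 kN/m³.
The plate makes 43.2° with the vertical, i.e. θ = 90° − 43.2° = 46.8° to the horizontal. Measuring y along the incline from the free-surface line, vertical depth h = y·sinθ with sinθ = 0.728969.
The centroid of a semicircle lies 4r/(3π) = 0.589934 m from the diameter, here below the top edge, so y_c = 1.8 + 0.589934 = 2.38993 m and h_c = 2.38993 × 0.728969 = 1.74218 m.
A = πr²/2 = π × 1.39²/2 = 3.03494 m².
Resultant F = γ·h_c·A = 10.05525 × 1.74218 × 3.03494 = 53.1662 kN.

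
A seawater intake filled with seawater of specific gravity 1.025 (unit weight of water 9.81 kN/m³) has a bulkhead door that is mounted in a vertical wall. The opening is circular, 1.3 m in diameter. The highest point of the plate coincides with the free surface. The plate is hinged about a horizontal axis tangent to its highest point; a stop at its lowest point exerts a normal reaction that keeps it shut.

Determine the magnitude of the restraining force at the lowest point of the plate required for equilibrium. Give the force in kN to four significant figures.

P ≈ 5.422 kN

γ = 1.025 × 9.81 = 10.05525 kN/m³.
The centroid is at the centre, 0.65 m below the top of the plate, so the centroid depth is h_c = 0.65 m.
A = π(0.65)² = 1.32732 m².
Resultant F = γ·h_c·A = 10.05525 × 0.65 × 1.32732 = 8.67525 kN.
I_c = πr⁴/4 = π × 0.65⁴/4 = 0.140198 m⁴.
Centre of pressure: y_p = y_c + I_c/(y_c·A) = 0.65 + 0.140198/(0.65 × 1.32732) = 0.65 + 0.1625 = 0.8125 m along the plane.
The resultant acts 0.65 + 0.1625 = 0.8125 m (along the plate) below the hinge at the top edge, so the moment about the hinge is M = F × 0.8125 = 8.67525 × 0.8125 = 7.04864 kN·m.
A normal force at the bottom, 1.3 m from the hinge, must supply this moment: P = 7.04864/1.3 = 5.42203 kN.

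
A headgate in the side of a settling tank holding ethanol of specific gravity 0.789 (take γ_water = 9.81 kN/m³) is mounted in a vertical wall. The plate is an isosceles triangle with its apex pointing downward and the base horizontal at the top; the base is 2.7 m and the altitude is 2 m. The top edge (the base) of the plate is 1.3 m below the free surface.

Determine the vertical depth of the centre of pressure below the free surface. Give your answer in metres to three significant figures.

h_p = 2.08 m

γ = 0.789 × 9.81 = 7.74009 kN/m³.
With the apex down, the centroid sits h/3 = 2/3 = 0.666667 m below the base (the top edge), so the centroid depth is h_c = 1.3 + 0.666667 = 1.96667 m.
A = ½ × 2.7 × 2 = 2.7 m².
Resultant F = γ·h_c·A = 7.74009 × 1.96667 × 2.7 = 41.0999 kN.
I_c = b·h³/36 = 2.7 × 2³/36 = 0.6 m⁴.
Centre of pressure: y_p = y_c + I_c/(y_c·A) = 1.96667 + 0.6/(1.96667 × 2.7) = 1.96667 + 0.112994 = 2.07966 m along the plane.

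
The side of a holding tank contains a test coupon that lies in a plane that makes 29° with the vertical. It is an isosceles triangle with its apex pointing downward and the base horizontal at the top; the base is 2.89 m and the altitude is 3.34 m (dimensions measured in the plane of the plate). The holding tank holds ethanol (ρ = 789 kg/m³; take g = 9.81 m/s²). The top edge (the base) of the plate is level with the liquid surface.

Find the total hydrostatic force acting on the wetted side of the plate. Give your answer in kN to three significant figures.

γ = ρg = 789 × 9.81 / 1000 = 7.74009 kN/m³.
The plate makes 29° with the vertical, i.e. θ = 90° − 29° = 61° to the horizontal. Measuring y along the incline from the free-surface line, vertical depth h = y·sinθ with sinθ = 0.874620.
With the apex down, the centroid sits h/3 = 3.34/3 = 1.11333 m below the base (the top edge), so y_c = 1.11333 m and h_c = 1.11333 × 0.874620 = 0.973741 m.
A = ½ × 2.89 × 3.34 = 4.8263 m².
Resultant F = γ·h_c·A = 7.74009 × 0.973741 × 4.8263 = 36.3751 kN.

F ≈ 36.4 kN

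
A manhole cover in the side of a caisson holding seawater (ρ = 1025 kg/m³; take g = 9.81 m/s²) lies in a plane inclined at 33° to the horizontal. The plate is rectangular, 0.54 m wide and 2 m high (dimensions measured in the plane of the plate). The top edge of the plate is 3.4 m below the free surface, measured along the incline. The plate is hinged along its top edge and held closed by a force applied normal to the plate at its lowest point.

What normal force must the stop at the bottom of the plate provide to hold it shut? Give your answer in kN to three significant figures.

P ≈ 14.0 kN

γ = ρg = 1025 × 9.81 / 1000 = 10.05525 kN/m³.
Let θ = 33° be the plate's angle to the horizontal; measure y along the incline from where the plane meets the free surface. Vertical depth h = y·sinθ with sinθ = 0.544639.
The centroid lies 2/2 = 1 m below the top edge, so y_c = 3.4 + 1 = 4.4 m and h_c = 4.4 × 0.544639 = 2.39641 m.
A = 0.54 × 2 = 1.08 m².
Resultant F = γ·h_c·A = 10.05525 × 2.39641 × 1.08 = 26.0242 kN.
I_c = b·h³/12 = 0.54 × 2³/12 = 0.36 m⁴.
Centre of pressure: y_p = y_c + I_c/(y_c·A) = 4.4 + 0.36/(4.4 × 1.08) = 4.4 + 0.0757576 = 4.47576 m along the plane.
The resultant acts 1 + 0.0757576 = 1.07576 m (along the plate) below the hinge at the top edge, so the moment about the hinge is M = F × 1.07576 = 26.0242 × 1.07576 = 27.9958 kN·m.
A normal force at the bottom, 2 m from the hinge, must supply this moment: P = 27.9958/2 = 13.9979 kN.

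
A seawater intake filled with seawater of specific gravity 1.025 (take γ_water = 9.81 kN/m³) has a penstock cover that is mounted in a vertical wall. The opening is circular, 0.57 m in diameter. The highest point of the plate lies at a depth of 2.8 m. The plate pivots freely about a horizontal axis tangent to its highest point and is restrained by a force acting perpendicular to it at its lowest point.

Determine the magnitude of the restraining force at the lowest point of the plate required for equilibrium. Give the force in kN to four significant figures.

P ≈ 4.049 kN

γ = 1.025 × 9.81 = 10.05525 kN/m³.
The centroid is at the centre, 0.285 m below the top of the plate, so the centroid depth is h_c = 2.8 + 0.285 = 3.085 m.
A = π(0.285)² = 0.255176 m².
Resultant F = γ·h_c·A = 10.05525 × 3.085 × 0.255176 = 7.91567 kN.
I_c = πr⁴/4 = π × 0.285⁴/4 = 0.00518166 m⁴.
Centre of pressure: y_p = y_c + I_c/(y_c·A) = 3.085 + 0.00518166/(3.085 × 0.255176) = 3.085 + 0.00658224 = 3.09158 m along the plane.
The resultant acts 0.285 + 0.00658224 = 0.291582 m (along the plate) below the hinge at the top edge, so the moment about the hinge is M = F × 0.291582 = 7.91567 × 0.291582 = 2.30807 kN·m.
A normal force at the bottom, 0.57 m from the hinge, must supply this moment: P = 2.30807/0.57 = 4.04925 kN.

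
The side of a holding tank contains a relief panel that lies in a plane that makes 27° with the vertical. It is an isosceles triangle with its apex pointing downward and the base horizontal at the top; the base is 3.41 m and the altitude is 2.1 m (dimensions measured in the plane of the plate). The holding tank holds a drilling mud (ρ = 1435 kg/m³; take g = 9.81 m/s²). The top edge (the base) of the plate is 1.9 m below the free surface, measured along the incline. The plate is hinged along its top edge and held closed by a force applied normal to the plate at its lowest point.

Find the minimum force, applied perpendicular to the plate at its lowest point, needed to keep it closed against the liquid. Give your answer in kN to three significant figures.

γ = ρg = 1435 × 9.81 / 1000 = 14.07735 kN/m³.
The plate makes 27° with the vertical, i.e. θ = 90° − 27° = 63° to the horizontal. Measuring y along the incline from the free-surface line, vertical depth h = y·sinθ with sinθ = 0.891007.
With the apex down, the centroid sits h/3 = 2.1/3 = 0.7 m below the base (the top edge), so y_c = 1.9 + 0.7 = 2.6 m and h_c = 2.6 × 0.891007 = 2.31662 m.
A = ½ × 3.41 × 2.1 = 3.5805 m².
Resultant F = γ·h_c·A = 14.07735 × 2.31662 × 3.5805 = 116.767 kN.
I_c = b·h³/36 = 3.41 × 2.1³/36 = 0.877223 m⁴.
Centre of pressure: y_p = y_c + I_c/(y_c·A) = 2.6 + 0.877223/(2.6 × 3.5805) = 2.6 + 0.0942308 = 2.69423 m along the plane.
The resultant acts 0.7 + 0.0942308 = 0.794231 m (along the plate) below the hinge at the top edge, so the moment about the hinge is M = F × 0.794231 = 116.767 × 0.794231 = 92.74 kN·m.
A normal force at the bottom, 2.1 m from the hinge, must supply this moment: P = 92.74/2.1 = 44.1619 kN.

P ≈ 44.2 kN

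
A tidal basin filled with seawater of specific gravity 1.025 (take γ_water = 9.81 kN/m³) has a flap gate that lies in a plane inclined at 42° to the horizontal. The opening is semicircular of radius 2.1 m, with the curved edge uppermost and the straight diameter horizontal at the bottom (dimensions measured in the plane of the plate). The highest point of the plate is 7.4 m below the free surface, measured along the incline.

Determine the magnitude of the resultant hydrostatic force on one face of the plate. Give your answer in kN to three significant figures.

γ = 1.025 × 9.81 = 10.05525 kN/m³.
Let θ = 42° be the plate's angle to the horizontal; measure y along the incline from where the plane meets the free surface. Vertical depth h = y·sinθ with sinθ = 0.669131.
The centroid lies 4r/(3π) = 0.891268 m above the diameter, so r − 4r/(3π) = 2.1 − 0.891268 = 1.20873 m below the topmost point, so y_c = 7.4 + 1.20873 = 8.60873 m and h_c = 8.60873 × 0.669131 = 5.76037 m.
A = πr²/2 = π × 2.1²/2 = 6.92721 m².
Resultant F = γ·h_c·A = 10.05525 × 5.76037 × 6.92721 = 401.238 kN.

F ≈ 401 kN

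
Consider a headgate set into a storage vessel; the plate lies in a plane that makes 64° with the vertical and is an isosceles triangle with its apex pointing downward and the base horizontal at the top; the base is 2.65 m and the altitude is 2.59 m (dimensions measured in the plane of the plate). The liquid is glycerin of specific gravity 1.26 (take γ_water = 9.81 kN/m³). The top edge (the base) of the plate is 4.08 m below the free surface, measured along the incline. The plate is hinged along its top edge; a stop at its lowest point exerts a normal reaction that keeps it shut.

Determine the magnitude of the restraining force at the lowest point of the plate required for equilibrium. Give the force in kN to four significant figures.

P ≈ 33.32 kN

γ = 1.26 × 9.81 = 12.3606 kN/m³.
The plate makes 64° with the vertical, i.e. θ = 90° − 64° = 26° to the horizontal. Measuring y along the incline from the free-surface line, vertical depth h = y·sinθ with sinθ = 0.438371.
With the apex down, the centroid sits h/3 = 2.59/3 = 0.863333 m below the base (the top edge), so y_c = 4.08 + 0.863333 = 4.94333 m and h_c = 4.94333 × 0.438371 = 2.16701 m.
A = ½ × 2.65 × 2.59 = 3.43175 m².
Resultant F = γ·h_c·A = 12.3606 × 2.16701 × 3.43175 = 91.9213 kN.
I_c = b·h³/36 = 2.65 × 2.59³/36 = 1.27892 m⁴.
Centre of pressure: y_p = y_c + I_c/(y_c·A) = 4.94333 + 1.27892/(4.94333 × 3.43175) = 4.94333 + 0.075389 = 5.01872 m along the plane.
The resultant acts 0.863333 + 0.075389 = 0.938722 m (along the plate) below the hinge at the top edge, so the moment about the hinge is M = F × 0.938722 = 91.9213 × 0.938722 = 86.2885 kN·m.
A normal force at the bottom, 2.59 m from the hinge, must supply this moment: P = 86.2885/2.59 = 33.316 kN.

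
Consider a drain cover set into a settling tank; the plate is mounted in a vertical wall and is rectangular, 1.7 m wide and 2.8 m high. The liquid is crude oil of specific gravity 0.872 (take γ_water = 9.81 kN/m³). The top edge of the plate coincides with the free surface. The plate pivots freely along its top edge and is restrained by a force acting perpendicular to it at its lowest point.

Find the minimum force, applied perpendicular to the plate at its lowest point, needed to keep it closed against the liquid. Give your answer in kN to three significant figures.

P ≈ 38.0 kN

γ = 0.872 × 9.81 = 8.55432 kN/m³.
The centroid lies 2.8/2 = 1.4 m below the top edge, so the centroid depth is h_c = 1.4 m.
A = 1.7 × 2.8 = 4.76 m².
Resultant F = γ·h_c·A = 8.55432 × 1.4 × 4.76 = 57.006 kN.
I_c = b·h³/12 = 1.7 × 2.8³/12 = 3.10987 m⁴.
Centre of pressure: y_p = y_c + I_c/(y_c·A) = 1.4 + 3.10987/(1.4 × 4.76) = 1.4 + 0.466667 = 1.86667 m along the plane.
The resultant acts 1.4 + 0.466667 = 1.86667 m (along the plate) below the hinge at the top edge, so the moment about the hinge is M = F × 1.86667 = 57.006 × 1.86667 = 106.411 kN·m.
A normal force at the bottom, 2.8 m from the hinge, must supply this moment: P = 106.411/2.8 = 38.0039 kN.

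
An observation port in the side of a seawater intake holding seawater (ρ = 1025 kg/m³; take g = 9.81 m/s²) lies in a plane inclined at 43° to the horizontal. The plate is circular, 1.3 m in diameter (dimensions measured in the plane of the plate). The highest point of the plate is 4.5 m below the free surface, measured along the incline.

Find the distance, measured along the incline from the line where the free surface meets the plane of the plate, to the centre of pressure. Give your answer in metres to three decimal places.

γ = ρg = 1025 × 9.81 / 1000 = 10.05525 kN/m³.
Let θ = 43° be the plate's angle to the horizontal; measure y along the incline from where the plane meets the free surface. Vertical depth h = y·sinθ with sinθ = 0.681998.
The centroid is at the centre, 0.65 m below the top of the plate, so y_c = 4.5 + 0.65 = 5.15 m and h_c = 5.15 × 0.681998 = 3.51229 m.
A = π(0.65)² = 1.32732 m².
Resultant F = γ·h_c·A = 10.05525 × 3.51229 × 1.32732 = 46.8769 kN.
I_c = πr⁴/4 = π × 0.65⁴/4 = 0.140198 m⁴.
Centre of pressure: y_p = y_c + I_c/(y_c·A) = 5.15 + 0.140198/(5.15 × 1.32732) = 5.15 + 0.0205097 = 5.17051 m along the plane.

y_p = 5.171 m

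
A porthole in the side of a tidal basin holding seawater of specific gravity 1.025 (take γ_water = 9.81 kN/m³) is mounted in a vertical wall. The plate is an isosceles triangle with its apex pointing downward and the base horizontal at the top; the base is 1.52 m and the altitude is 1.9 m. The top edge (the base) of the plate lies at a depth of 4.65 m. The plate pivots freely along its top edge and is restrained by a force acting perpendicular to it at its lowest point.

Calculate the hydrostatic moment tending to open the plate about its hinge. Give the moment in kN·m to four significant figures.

M ≈ 51.50 kN·m

γ = 1.025 × 9.81 = 10.05525 kN/m³.
With the apex down, the centroid sits h/3 = 1.9/3 = 0.633333 m below the base (the top edge), so the centroid depth is h_c = 4.65 + 0.633333 = 5.28333 m.
A = ½ × 1.52 × 1.9 = 1.444 m².
Resultant F = γ·h_c·A = 10.05525 × 5.28333 × 1.444 = 76.7128 kN.
I_c = b·h³/36 = 1.52 × 1.9³/36 = 0.289602 m⁴.
Centre of pressure: y_p = y_c + I_c/(y_c·A) = 5.28333 + 0.289602/(5.28333 × 1.444) = 5.28333 + 0.03796 = 5.32129 m along the plane.
The resultant acts 0.633333 + 0.03796 = 0.671293 m (along the plate) below the hinge at the top edge, so the moment about the hinge is M = F × 0.671293 = 76.7128 × 0.671293 = 51.4968 kN·m.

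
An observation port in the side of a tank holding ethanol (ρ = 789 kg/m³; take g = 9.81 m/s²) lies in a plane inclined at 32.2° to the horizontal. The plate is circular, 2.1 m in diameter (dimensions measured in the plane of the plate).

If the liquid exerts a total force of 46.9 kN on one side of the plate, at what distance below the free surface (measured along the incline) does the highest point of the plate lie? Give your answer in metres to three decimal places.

γ = ρg = 789 × 9.81 / 1000 = 7.74009 kN/m³.
A = π(1.05)² = 3.46361 m².
From F = γ·h_c·A, the centroid depth is h_c = 46.9/(7.74009 × 3.46361) = 1.74944 m.
Let θ = 32.2° be the plate's angle to the horizontal; measure y along the incline from where the plane meets the free surface. Vertical depth h = y·sinθ with sinθ = 0.532876.
Along the incline, y_c = h_c/sinθ = 1.74944/0.532876 = 3.28302 m.
The centroid is at the centre, 1.05 m below the top of the plate, so the highest point sits at y_top = 3.28302 − 1.05 = 2.23302 m along the incline.

y_top ≈ 2.233 m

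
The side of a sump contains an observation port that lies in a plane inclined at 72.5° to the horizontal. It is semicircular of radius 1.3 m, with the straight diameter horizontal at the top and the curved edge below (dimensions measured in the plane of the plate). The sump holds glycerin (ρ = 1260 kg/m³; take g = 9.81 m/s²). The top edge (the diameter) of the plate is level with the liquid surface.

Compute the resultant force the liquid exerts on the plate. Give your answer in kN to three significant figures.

γ = ρg = 1260 × 9.81 / 1000 = 12.3606 kN/m³.
Let θ = 72.5° be the plate's angle to the horizontal; measure y along the incline from where the plane meets the free surface. Vertical depth h = y·sinθ with sinθ = 0.953717.
The centroid of a semicircle lies 4r/(3π) = 0.551737 m from the diameter, here below the top edge, so y_c = 0.551737 m and h_c = 0.551737 × 0.953717 = 0.526201 m.
A = πr²/2 = π × 1.3²/2 = 2.65465 m².
Resultant F = γ·h_c·A = 12.3606 × 0.526201 × 2.65465 = 17.2663 kN.

F ≈ 17.3 kN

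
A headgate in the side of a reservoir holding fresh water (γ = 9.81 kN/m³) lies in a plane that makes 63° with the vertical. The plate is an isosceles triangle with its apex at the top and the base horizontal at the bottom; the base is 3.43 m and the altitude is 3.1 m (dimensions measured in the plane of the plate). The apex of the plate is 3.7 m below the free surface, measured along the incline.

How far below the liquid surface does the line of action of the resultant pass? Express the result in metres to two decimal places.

h_p = 2.66 m

γ = 9.81 kN/m³.
The plate makes 63° with the vertical, i.e. θ = 90° − 63° = 27° to the horizontal. Measuring y along the incline from the free-surface line, vertical depth h = y·sinθ with sinθ = 0.453990.
With the apex up, the centroid sits 2h/3 = 2 × 3.1/3 = 2.06667 m below the apex, so y_c = 3.7 + 2.06667 = 5.76667 m and h_c = 5.76667 × 0.453990 = 2.61801 m.
A = ½ × 3.43 × 3.1 = 5.3165 m².
Resultant F = γ·h_c·A = 9.81 × 2.61801 × 5.3165 = 136.542 kN.
I_c = b·h³/36 = 3.43 × 3.1³/36 = 2.83842 m⁴.
Centre of pressure: y_p = y_c + I_c/(y_c·A) = 5.76667 + 2.83842/(5.76667 × 5.3165) = 5.76667 + 0.0925818 = 5.85925 m along the plane.
Vertically, h_p = y_p·sinθ = 5.85925 × 0.453990 = 2.66004 m.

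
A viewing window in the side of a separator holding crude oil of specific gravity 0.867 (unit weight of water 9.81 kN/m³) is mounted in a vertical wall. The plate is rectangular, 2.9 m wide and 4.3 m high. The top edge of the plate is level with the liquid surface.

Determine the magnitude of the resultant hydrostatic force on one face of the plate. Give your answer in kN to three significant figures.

F ≈ 228 kN

γ = 0.867 × 9.81 = 8.50527 kN/m³.
The centroid lies 4.3/2 = 2.15 m below the top edge, so the centroid depth is h_c = 2.15 m.
A = 2.9 × 4.3 = 12.47 m².
Resultant F = γ·h_c·A = 8.50527 × 2.15 × 12.47 = 228.031 kN.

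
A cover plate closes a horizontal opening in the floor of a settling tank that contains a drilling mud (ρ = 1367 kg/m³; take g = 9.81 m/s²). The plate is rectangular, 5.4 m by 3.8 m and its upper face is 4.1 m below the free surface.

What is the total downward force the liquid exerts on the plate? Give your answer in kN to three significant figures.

γ = ρg = 1367 × 9.81 / 1000 = 13.41027 kN/m³.
The plate is horizontal, so pressure is uniform at p = γ·h = 13.41027 × 4.1 = 54.9821 kN/m².
A = 5.4 × 3.8 = 20.52 m².
F = p·A = 54.9821 × 20.52 = 1128.23 kN.

F ≈ 1130 kN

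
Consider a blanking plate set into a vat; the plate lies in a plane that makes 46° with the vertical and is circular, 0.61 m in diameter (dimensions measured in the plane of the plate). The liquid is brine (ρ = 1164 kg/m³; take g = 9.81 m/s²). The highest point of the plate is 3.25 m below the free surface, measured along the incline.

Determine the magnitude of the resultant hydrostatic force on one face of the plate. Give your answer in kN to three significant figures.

F ≈ 8.24 kN

γ = ρg = 1164 × 9.81 / 1000 = 11.41884 kN/m³.
The plate makes 46° with the vertical, i.e. θ = 90° − 46° = 44° to the horizontal. Measuring y along the incline from the free-surface line, vertical depth h = y·sinθ with sinθ = 0.694658.
The centroid is at the centre, 0.305 m below the top of the plate, so y_c = 3.25 + 0.305 = 3.555 m and h_c = 3.555 × 0.694658 = 2.46951 m.
A = π(0.305)² = 0.292247 m².
Resultant F = γ·h_c·A = 11.41884 × 2.46951 × 0.292247 = 8.24106 kN.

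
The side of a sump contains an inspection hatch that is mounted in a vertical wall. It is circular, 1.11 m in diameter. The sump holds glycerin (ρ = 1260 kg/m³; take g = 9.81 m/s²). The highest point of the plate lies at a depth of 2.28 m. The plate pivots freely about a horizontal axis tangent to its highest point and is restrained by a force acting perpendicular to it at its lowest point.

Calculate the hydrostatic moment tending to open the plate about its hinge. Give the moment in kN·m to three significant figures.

γ = ρg = 1260 × 9.81 / 1000 = 12.3606 kN/m³.
The centroid is at the centre, 0.555 m below the top of the plate, so the centroid depth is h_c = 2.28 + 0.555 = 2.835 m.
A = π(0.555)² = 0.967689 m².
Resultant F = γ·h_c·A = 12.3606 × 2.835 × 0.967689 = 33.91 kN.
I_c = πr⁴/4 = π × 0.555⁴/4 = 0.0745181 m⁴.
Centre of pressure: y_p = y_c + I_c/(y_c·A) = 2.835 + 0.0745181/(2.835 × 0.967689) = 2.835 + 0.0271627 = 2.86216 m along the plane.
The resultant acts 0.555 + 0.0271627 = 0.582163 m (along the plate) below the hinge at the top edge, so the moment about the hinge is M = F × 0.582163 = 33.91 × 0.582163 = 19.7411 kN·m.

M ≈ 19.7 kN·m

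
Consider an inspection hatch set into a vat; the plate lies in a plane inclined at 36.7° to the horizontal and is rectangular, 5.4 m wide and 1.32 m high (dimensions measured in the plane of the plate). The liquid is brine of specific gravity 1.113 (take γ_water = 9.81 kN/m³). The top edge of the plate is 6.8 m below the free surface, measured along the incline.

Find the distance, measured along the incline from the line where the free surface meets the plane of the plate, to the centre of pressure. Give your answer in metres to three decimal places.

y_p = 7.479 m

γ = 1.113 × 9.81 = 10.91853 kN/m³.
Let θ = 36.7° be the plate's angle to the horizontal; measure y along the incline from where the plane meets the free surface. Vertical depth h = y·sinθ with sinθ = 0.597625.
The centroid lies 1.32/2 = 0.66 m below the top edge, so y_c = 6.8 + 0.66 = 7.46 m and h_c = 7.46 × 0.597625 = 4.45828 m.
A = 5.4 × 1.32 = 7.128 m².
Resultant F = γ·h_c·A = 10.91853 × 4.45828 × 7.128 = 346.976 kN.
I_c = b·h³/12 = 5.4 × 1.32³/12 = 1.03499 m⁴.
Centre of pressure: y_p = y_c + I_c/(y_c·A) = 7.46 + 1.03499/(7.46 × 7.128) = 7.46 + 0.0194639 = 7.47946 m along the plane.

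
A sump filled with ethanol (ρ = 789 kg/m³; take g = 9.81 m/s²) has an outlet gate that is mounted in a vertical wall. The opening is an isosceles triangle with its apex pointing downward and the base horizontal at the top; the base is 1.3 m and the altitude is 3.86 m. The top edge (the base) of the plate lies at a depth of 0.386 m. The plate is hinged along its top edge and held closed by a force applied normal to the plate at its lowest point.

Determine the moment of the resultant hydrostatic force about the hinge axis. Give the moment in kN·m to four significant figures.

γ = ρg = 789 × 9.81 / 1000 = 7.74009 kN/m³.
With the apex down, the centroid sits h/3 = 3.86/3 = 1.28667 m below the base (the top edge), so the centroid depth is h_c = 0.386 + 1.28667 = 1.67267 m.
A = ½ × 1.3 × 3.86 = 2.509 m².
Resultant F = γ·h_c·A = 7.74009 × 1.67267 × 2.509 = 32.4831 kN.
I_c = b·h³/36 = 1.3 × 3.86³/36 = 2.07684 m⁴.
Centre of pressure: y_p = y_c + I_c/(y_c·A) = 1.67267 + 2.07684/(1.67267 × 2.509) = 1.67267 + 0.494871 = 2.16754 m along the plane.
The resultant acts 1.28667 + 0.494871 = 1.78154 m (along the plate) below the hinge at the top edge, so the moment about the hinge is M = F × 1.78154 = 32.4831 × 1.78154 = 57.8699 kN·m.

M ≈ 57.87 kN·m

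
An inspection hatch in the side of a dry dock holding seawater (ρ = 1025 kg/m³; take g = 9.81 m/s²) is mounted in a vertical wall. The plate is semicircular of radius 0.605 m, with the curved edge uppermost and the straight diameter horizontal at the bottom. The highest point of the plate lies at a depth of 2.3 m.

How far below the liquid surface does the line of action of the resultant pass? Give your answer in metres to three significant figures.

γ = ρg = 1025 × 9.81 / 1000 = 10.05525 kN/m³.
The centroid lies 4r/(3π) = 0.25677 m above the diameter, so r − 4r/(3π) = 0.605 − 0.25677 = 0.34823 m below the topmost point, so the centroid depth is h_c = 2.3 + 0.34823 = 2.64823 m.
A = πr²/2 = π × 0.605²/2 = 0.574951 m².
Resultant F = γ·h_c·A = 10.05525 × 2.64823 × 0.574951 = 15.3101 kN.
I_c = (π/8 − 8/(9π))·r⁴ = 0.109757 × 0.605⁴ = 0.0147046 m⁴.
Centre of pressure: y_p = y_c + I_c/(y_c·A) = 2.64823 + 0.0147046/(2.64823 × 0.574951) = 2.64823 + 0.00965754 = 2.65789 m along the plane.

h_p = 2.66 m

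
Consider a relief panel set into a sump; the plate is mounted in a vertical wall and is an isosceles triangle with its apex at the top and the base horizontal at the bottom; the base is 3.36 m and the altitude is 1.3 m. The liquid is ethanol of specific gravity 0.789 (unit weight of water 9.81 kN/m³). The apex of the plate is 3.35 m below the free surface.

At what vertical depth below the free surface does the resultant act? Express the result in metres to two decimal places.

γ = 0.789 × 9.81 = 7.74009 kN/m³.
With the apex up, the centroid sits 2h/3 = 2 × 1.3/3 = 0.866667 m below the apex, so the centroid depth is h_c = 3.35 + 0.866667 = 4.21667 m.
A = ½ × 3.36 × 1.3 = 2.184 m².
Resultant F = γ·h_c·A = 7.74009 × 4.21667 × 2.184 = 71.2801 kN.
I_c = b·h³/36 = 3.36 × 1.3³/36 = 0.205053 m⁴.
Centre of pressure: y_p = y_c + I_c/(y_c·A) = 4.21667 + 0.205053/(4.21667 × 2.184) = 4.21667 + 0.0222661 = 4.23894 m along the plane.

h_p = 4.24 m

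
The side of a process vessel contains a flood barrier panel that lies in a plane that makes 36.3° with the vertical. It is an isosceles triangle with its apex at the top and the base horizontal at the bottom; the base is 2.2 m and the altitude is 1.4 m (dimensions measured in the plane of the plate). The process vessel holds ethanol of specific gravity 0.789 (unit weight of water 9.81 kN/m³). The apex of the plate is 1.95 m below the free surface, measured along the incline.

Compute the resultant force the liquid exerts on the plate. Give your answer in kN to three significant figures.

F ≈ 27.7 kN

γ = 0.789 × 9.81 = 7.74009 kN/m³.
The plate makes 36.3° with the vertical, i.e. θ = 90° − 36.3° = 53.7° to the horizontal. Measuring y along the incline from the free-surface line, vertical depth h = y·sinθ with sinθ = 0.805928.
With the apex up, the centroid sits 2h/3 = 2 × 1.4/3 = 0.933333 m below the apex, so y_c = 1.95 + 0.933333 = 2.88333 m and h_c = 2.88333 × 0.805928 = 2.32376 m.
A = ½ × 2.2 × 1.4 = 1.54 m².
Resultant F = γ·h_c·A = 7.74009 × 2.32376 × 1.54 = 27.6986 kN.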